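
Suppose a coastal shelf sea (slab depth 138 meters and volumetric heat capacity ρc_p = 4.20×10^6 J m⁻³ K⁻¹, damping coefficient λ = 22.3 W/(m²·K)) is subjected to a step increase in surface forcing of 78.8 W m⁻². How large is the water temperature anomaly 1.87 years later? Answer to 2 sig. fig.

3.2 K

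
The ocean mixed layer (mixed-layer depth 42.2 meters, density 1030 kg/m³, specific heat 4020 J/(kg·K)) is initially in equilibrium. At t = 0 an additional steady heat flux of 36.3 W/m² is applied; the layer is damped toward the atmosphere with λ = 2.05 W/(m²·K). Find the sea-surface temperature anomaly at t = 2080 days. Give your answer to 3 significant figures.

15.6 K

Areal heat capacity C = ρ c_p D = 1030 × 4020 × 42.2 = 1.75×10^8 J m⁻² K⁻¹.
τ = C / λ = 1.75×10^8 / 2.05 = 8.52×10^7 s.
Equilibrium anomaly ΔT_eq = F / λ = 36.3 / 2.05 = 17.7 K.
t = 2080 days = 1.80×10^8 s, so t/τ = 2.11.
ΔT(t) = ΔT_eq (1 − e^(−t/τ)) = 17.7 × (1 − e^−2.11) = 15.6 K.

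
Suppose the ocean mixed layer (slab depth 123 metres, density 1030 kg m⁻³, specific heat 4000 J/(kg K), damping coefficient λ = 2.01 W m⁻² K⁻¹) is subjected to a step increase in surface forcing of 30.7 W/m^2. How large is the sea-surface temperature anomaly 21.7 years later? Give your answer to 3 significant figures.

Areal heat capacity C = ρ c_p D = 1030 × 4000 × 123 = 5.07×10^8 J/(m²·K).
τ = C / λ = 5.07×10^8 / 2.01 = 2.52×10^8 s.
Equilibrium anomaly ΔT_eq = F / λ = 30.7 / 2.01 = 15.3 K.
t = 21.7 years = 6.85×10^8 s, so t/τ = 2.72.
ΔT(t) = ΔT_eq (1 − e^(−t/τ)) = 15.3 × (1 − e^−2.72) = 14.3 K.

14.3 K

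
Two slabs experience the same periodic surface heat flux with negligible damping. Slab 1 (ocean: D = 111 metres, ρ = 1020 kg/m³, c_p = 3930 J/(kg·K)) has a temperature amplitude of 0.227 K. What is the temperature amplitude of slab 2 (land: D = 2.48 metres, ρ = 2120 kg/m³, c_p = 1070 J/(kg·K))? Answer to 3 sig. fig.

C_ocean = 4.45×10^8 J/(m²·K); C_land = 5.63×10^6 J/(m²·K).
A ∝ 1/C ⇒ A_land = A_ocean × C_ocean/C_land = 0.227 × 79.1 = 18.0 K.

18.0 K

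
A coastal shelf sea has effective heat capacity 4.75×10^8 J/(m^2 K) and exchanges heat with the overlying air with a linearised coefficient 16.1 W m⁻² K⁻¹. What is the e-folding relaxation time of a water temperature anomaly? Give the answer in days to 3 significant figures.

341 days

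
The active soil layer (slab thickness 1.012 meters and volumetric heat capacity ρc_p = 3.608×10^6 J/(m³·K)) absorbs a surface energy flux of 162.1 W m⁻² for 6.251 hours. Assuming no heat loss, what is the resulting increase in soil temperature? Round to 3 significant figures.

Areal heat capacity C = ρc_p × D = 3.608×10^6 × 1.012 = 3.65×10^6 J m⁻² K⁻¹.
Net heat input Q = F Δt = 162.1 × (6.251 hours × 3600 s/hour) = 3.65×10^6 J/m².
ΔT = Q / C = 3.65×10^6 / 3.65×10^6 = 0.999 K.

0.999 K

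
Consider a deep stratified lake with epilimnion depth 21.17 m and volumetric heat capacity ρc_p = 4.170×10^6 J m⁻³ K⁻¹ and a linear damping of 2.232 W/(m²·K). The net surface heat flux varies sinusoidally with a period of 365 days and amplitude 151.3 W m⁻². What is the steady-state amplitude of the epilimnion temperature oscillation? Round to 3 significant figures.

8.53 K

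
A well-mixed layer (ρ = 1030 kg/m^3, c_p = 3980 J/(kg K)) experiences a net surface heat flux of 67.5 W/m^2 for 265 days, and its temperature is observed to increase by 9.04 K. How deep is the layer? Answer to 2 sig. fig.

Heat input Q = F Δt = 67.5 × 2.29×10^7 s = 1.55×10^9 J/m².
Required areal heat capacity C = Q / ΔT = 1.71×10^8 J/(m²·K).
Depth D = C / (ρ c_p) = 1.71×10^8 / (1030 × 3980) = 41.7 m.

42 m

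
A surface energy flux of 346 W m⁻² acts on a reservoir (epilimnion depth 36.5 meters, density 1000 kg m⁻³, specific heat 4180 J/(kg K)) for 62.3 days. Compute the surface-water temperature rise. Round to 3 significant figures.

12.2 K

Areal heat capacity C = ρ c_p D = 1000 × 4180 × 36.5 = 1.53×10^8 J/(m²·K).
Net heat input Q = F Δt = 346 × (62.3 days × 86400 s/day) = 1.86×10^9 J/m².
ΔT = Q / C = 1.86×10^9 / 1.53×10^8 = 12.2 K.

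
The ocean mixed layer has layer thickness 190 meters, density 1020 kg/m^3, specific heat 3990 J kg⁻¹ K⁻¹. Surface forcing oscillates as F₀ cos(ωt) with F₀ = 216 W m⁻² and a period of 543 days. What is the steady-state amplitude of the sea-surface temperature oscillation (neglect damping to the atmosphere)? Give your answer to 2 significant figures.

2.1 K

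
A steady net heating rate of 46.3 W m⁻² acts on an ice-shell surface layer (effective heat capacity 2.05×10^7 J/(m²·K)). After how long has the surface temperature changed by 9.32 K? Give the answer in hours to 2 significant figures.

1100 hours

Areal heat capacity C = 2.05×10^7 J/(m²·K) (given).
Time required: Δt = C ΔT / F = 2.05×10^7 × 9.32 / 46.3 = 4.13×10^6 s.
In hours: 4.13×10^6 s / (3600 s/hour) = 1150 hours.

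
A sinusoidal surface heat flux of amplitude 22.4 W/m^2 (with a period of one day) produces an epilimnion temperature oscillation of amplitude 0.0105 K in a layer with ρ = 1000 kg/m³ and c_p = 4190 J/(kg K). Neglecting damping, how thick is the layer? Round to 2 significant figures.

7.0 m

ω = 2π / 86400 s = 7.27×10^-5 s⁻¹.
Required C = F₀ / (A ω) = 22.4 / (0.0105 × 7.27×10^-5) = 2.93×10^7 J/(m²·K).
D = C / (ρ c_p) = 2.93×10^7 / (1000 × 4190) = 7.00 m.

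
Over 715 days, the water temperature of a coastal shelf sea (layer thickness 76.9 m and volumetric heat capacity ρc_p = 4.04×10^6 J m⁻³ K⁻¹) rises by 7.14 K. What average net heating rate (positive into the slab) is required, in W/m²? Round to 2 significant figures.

Areal heat capacity C = ρc_p × D = 4.04×10^6 × 76.9 = 3.11×10^8 J m⁻² K⁻¹.
Required heat per unit area: Q = C ΔT = 3.11×10^8 × 7.14 = 2.22×10^9 J/m².
Flux F = Q / Δt = 2.22×10^9 / 6.18×10^7 s = 35.9 W/m².

36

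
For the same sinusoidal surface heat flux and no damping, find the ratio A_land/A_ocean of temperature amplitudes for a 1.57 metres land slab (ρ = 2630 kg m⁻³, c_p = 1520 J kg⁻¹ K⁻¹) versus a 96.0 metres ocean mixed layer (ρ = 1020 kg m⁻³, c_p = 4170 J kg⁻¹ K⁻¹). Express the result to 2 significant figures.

65

C_ocean = 1020 × 4170 × 96.0 = 4.08×10^8 J/(m²·K).
C_land = 2630 × 1520 × 1.57 = 6.28×10^6 J/(m²·K).
Undamped amplitude ∝ 1/C, so A_land/A_ocean = C_ocean/C_land = 65.1.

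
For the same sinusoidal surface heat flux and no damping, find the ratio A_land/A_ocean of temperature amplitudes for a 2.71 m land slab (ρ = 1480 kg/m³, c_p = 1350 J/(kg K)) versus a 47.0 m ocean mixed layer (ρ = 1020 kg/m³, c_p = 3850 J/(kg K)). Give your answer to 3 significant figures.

C_ocean = 1020 × 3850 × 47.0 = 1.85×10^8 J/(m²·K).
C_land = 1480 × 1350 × 2.71 = 5.41×10^6 J/(m²·K).
Undamped amplitude ∝ 1/C, so A_land/A_ocean = C_ocean/C_land = 34.1.

34.1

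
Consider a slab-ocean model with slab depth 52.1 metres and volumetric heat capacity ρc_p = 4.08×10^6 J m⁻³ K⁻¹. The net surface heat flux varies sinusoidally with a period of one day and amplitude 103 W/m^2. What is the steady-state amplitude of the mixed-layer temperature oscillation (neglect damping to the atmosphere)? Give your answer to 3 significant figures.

0.00666 K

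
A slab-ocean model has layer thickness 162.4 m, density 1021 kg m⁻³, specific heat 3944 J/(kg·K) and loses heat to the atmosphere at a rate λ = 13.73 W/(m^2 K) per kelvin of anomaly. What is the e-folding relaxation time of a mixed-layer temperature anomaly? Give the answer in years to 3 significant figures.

1.51 years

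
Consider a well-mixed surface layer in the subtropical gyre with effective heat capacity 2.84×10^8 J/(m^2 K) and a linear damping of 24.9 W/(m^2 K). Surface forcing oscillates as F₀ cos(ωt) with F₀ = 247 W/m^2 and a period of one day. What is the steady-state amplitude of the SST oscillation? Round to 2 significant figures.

Areal heat capacity C = 2.84×10^8 J/(m^2 K) (given).
Angular frequency ω = 2π / T = 2π / 86400 s = 7.27×10^-5 s⁻¹.
√((Cω)² + λ²) = √((20700)² + 24.9²) = 20700 W/(m²·K).
Amplitude A = F₀ / √((Cω)²+λ²) = 247 / 20700 = 0.0120 K.

0.012 K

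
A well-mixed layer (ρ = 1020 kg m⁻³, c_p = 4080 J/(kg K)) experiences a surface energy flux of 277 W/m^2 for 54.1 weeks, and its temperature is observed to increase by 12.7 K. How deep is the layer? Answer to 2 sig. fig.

170 m

Heat input Q = F Δt = 277 × 3.27×10^7 s = 9.06×10^9 J/m².
Required areal heat capacity C = Q / ΔT = 7.14×10^8 J/(m²·K).
Depth D = C / (ρ c_p) = 7.14×10^8 / (1020 × 4080) = 171 m.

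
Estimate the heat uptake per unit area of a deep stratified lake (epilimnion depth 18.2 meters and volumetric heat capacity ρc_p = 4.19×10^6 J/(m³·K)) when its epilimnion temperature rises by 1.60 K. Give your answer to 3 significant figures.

Areal heat capacity C = ρc_p × D = 4.19×10^6 × 18.2 = 7.63×10^7 J/(m^2 K).
ΔQ = C ΔT = 7.63×10^7 × 1.60 = 1.22×10^8 J/m².

1.22×10^8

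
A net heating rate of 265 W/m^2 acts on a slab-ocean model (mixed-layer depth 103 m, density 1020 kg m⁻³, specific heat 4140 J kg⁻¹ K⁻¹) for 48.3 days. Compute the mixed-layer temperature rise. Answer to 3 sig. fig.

2.54 K

Areal heat capacity C = ρ c_p D = 1020 × 4140 × 103 = 4.35×10^8 J/(m^2 K).
Net heat input Q = F Δt = 265 × (48.3 days × 86400 s/day) = 1.11×10^9 J/m².
ΔT = Q / C = 1.11×10^9 / 4.35×10^8 = 2.54 K.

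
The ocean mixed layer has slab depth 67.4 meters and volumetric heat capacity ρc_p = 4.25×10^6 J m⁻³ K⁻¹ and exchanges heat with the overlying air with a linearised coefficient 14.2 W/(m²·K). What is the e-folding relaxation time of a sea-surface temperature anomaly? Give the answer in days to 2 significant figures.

230 days

Areal heat capacity C = ρc_p × D = 4.25×10^6 × 67.4 = 2.86×10^8 J m⁻² K⁻¹.
Relaxation time τ = C / λ = 2.86×10^8 / 14.2 = 2.02×10^7 s.
In days: 2.02×10^7 s / (86400 s/day) = 233 days.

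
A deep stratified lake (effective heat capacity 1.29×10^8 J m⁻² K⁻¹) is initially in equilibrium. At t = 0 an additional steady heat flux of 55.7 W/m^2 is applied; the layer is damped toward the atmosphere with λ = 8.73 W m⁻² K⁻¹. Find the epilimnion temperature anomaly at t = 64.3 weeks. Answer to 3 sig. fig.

5.92 K

Areal heat capacity C = 1.29×10^8 J m⁻² K⁻¹ (given).
τ = C / λ = 1.29×10^8 / 8.73 = 1.48×10^7 s.
Equilibrium anomaly ΔT_eq = F / λ = 55.7 / 8.73 = 6.38 K.
t = 64.3 weeks = 3.89×10^7 s, so t/τ = 2.63.
ΔT(t) = ΔT_eq (1 − e^(−t/τ)) = 6.38 × (1 − e^−2.63) = 5.92 K.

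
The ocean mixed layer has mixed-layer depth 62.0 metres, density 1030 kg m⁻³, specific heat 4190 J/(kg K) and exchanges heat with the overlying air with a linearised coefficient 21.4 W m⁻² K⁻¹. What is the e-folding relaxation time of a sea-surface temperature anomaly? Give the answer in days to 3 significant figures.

Areal heat capacity C = ρ c_p D = 1030 × 4190 × 62.0 = 2.68×10^8 J/(m²·K).
Relaxation time τ = C / λ = 2.68×10^8 / 21.4 = 1.25×10^7 s.
In days: 1.25×10^7 s / (86400 s/day) = 145 days.

145 days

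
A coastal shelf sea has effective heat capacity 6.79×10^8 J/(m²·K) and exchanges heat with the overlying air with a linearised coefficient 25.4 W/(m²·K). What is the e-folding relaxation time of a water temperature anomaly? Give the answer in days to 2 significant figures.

310 days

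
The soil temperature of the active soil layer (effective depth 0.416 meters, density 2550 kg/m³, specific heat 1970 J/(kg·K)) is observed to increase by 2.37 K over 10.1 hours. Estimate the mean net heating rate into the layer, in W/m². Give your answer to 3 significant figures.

136

Areal heat capacity C = ρ c_p D = 2550 × 1970 × 0.416 = 2.09×10^6 J m⁻² K⁻¹.
Required heat per unit area: Q = C ΔT = 2.09×10^6 × 2.37 = 4.95×10^6 J/m².
Flux F = Q / Δt = 4.95×10^6 / 36400 s = 136 W/m².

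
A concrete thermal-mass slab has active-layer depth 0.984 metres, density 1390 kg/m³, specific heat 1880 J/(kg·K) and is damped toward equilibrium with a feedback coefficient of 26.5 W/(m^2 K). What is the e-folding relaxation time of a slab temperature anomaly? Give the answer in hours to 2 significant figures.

27 hours

Areal heat capacity C = ρ c_p D = 1390 × 1880 × 0.984 = 2.57×10^6 J m⁻² K⁻¹.
Relaxation time τ = C / λ = 2.57×10^6 / 26.5 = 97000 s.
In hours: 97000 s / (3600 s/hour) = 27.0 hours.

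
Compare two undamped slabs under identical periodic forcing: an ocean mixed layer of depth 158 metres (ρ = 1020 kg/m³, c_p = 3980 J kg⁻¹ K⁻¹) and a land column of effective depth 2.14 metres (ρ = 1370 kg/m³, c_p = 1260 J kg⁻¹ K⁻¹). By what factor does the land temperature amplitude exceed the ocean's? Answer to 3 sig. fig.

174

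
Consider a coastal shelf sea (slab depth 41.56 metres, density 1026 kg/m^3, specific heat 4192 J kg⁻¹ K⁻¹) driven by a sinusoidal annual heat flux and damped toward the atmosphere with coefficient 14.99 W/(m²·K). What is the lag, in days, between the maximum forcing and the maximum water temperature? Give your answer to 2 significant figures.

Areal heat capacity C = ρ c_p D = 1026 × 4192 × 41.56 = 1.79×10^8 J m⁻² K⁻¹.
ω = 2π / 3.15×10^7 s = 1.99×10^-7 s⁻¹.
Phase lag φ = arctan(Cω/λ) = arctan(35.6/14.99) = 1.17 rad.
Time lag = φ / ω = 1.17 / 1.99×10^-7 = 5.88×10^6 s = 68.1 days.

68 days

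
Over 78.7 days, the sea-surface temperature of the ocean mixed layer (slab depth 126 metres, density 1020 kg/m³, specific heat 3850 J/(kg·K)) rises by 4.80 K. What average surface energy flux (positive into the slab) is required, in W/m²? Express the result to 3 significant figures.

Areal heat capacity C = ρ c_p D = 1020 × 3850 × 126 = 4.95×10^8 J m⁻² K⁻¹.
Required heat per unit area: Q = C ΔT = 4.95×10^8 × 4.80 = 2.38×10^9 J/m².
Flux F = Q / Δt = 2.38×10^9 / 6.80×10^6 s = 349 W/m².

349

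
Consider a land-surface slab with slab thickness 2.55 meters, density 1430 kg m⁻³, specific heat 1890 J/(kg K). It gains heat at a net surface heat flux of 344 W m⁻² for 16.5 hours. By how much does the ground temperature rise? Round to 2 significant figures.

3.0 K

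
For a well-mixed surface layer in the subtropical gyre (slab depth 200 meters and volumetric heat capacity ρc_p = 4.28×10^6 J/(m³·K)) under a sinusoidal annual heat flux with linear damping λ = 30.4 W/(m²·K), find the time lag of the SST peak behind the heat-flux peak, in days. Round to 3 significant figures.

Areal heat capacity C = ρc_p × D = 4.28×10^6 × 200 = 8.56×10^8 J/(m²·K).
ω = 2π / 3.15×10^7 s = 1.99×10^-7 s⁻¹.
Phase lag φ = arctan(Cω/λ) = arctan(171/30.4) = 1.39 rad.
Time lag = φ / ω = 1.39 / 1.99×10^-7 = 7.00×10^6 s = 81.0 days.

81.0 days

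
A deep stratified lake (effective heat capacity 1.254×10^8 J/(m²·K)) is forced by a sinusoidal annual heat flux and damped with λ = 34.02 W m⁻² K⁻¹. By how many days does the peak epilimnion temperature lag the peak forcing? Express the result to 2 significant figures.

Areal heat capacity C = 1.254×10^8 J/(m²·K) (given).
ω = 2π / 3.15×10^7 s = 1.99×10^-7 s⁻¹.
Phase lag φ = arctan(Cω/λ) = arctan(25.0/34.02) = 0.633 rad.
Time lag = φ / ω = 0.633 / 1.99×10^-7 = 3.18×10^6 s = 36.8 days.

37 days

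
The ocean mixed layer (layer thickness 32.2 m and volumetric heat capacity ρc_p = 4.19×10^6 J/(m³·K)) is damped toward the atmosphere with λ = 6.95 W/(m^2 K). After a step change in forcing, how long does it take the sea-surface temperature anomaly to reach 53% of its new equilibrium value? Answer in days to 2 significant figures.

Areal heat capacity C = ρc_p × D = 4.19×10^6 × 32.2 = 1.35×10^8 J/(m²·K).
τ = C / λ = 1.35×10^8 / 6.95 = 1.94×10^7 s.
Fraction reached: 1 − e^(−t/τ) = 0.53 ⇒ t = −τ ln(1 − 0.53) = τ × 0.755.
t = 1.47×10^7 s = 170 days.

170 days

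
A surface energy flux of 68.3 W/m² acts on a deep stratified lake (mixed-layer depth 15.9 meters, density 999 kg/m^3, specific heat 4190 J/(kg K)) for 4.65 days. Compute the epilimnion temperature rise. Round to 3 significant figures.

Areal heat capacity C = ρ c_p D = 999 × 4190 × 15.9 = 6.66×10^7 J m⁻² K⁻¹.
Net heat input Q = F Δt = 68.3 × (4.65 days × 86400 s/day) = 2.74×10^7 J/m².
ΔT = Q / C = 2.74×10^7 / 6.66×10^7 = 0.412 K.

0.412 K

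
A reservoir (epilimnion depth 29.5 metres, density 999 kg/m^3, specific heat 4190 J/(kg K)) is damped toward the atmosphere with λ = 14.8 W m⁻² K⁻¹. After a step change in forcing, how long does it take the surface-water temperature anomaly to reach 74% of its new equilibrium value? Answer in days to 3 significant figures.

130 days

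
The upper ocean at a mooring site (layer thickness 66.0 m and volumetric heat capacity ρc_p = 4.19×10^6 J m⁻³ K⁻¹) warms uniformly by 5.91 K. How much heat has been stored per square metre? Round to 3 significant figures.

1.63×10^9

Areal heat capacity C = ρc_p × D = 4.19×10^6 × 66.0 = 2.77×10^8 J/(m^2 K).
ΔQ = C ΔT = 2.77×10^8 × 5.91 = 1.63×10^9 J/m².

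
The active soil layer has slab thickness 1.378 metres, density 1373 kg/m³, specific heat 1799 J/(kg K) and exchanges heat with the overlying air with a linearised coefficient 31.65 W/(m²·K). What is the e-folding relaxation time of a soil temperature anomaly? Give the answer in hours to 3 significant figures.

29.9 hours

Areal heat capacity C = ρ c_p D = 1373 × 1799 × 1.378 = 3.40×10^6 J/(m^2 K).
Relaxation time τ = C / λ = 3.40×10^6 / 31.65 = 1.08×10^5 s.
In hours: 1.08×10^5 s / (3600 s/hour) = 29.9 hours.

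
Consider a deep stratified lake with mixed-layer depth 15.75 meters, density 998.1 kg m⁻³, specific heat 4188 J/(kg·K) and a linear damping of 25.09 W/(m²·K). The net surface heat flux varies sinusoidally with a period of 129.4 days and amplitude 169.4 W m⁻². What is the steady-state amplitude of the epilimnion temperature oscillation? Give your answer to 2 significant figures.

3.8 K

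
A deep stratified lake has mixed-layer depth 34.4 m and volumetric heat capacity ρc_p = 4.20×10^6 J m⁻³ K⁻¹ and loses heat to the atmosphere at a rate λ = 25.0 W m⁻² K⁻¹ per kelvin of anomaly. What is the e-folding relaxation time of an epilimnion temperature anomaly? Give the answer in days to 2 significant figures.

67 days

Areal heat capacity C = ρc_p × D = 4.20×10^6 × 34.4 = 1.44×10^8 J/(m^2 K).
Relaxation time τ = C / λ = 1.44×10^8 / 25.0 = 5.78×10^6 s.
In days: 5.78×10^6 s / (86400 s/day) = 66.9 days.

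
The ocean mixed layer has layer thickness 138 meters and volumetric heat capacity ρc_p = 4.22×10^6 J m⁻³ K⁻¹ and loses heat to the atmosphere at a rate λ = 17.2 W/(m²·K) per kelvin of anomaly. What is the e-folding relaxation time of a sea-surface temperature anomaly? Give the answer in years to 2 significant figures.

1.1 years

Areal heat capacity C = ρc_p × D = 4.22×10^6 × 138 = 5.82×10^8 J m⁻² K⁻¹.
Relaxation time τ = C / λ = 5.82×10^8 / 17.2 = 3.39×10^7 s.
In years: 3.39×10^7 s / (3.156×10^7 s/year) = 1.07 years.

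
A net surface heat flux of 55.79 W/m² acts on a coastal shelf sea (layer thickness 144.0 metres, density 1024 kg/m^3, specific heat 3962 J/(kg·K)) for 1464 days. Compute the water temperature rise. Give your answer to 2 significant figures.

12 K

Areal heat capacity C = ρ c_p D = 1024 × 3962 × 144.0 = 5.84×10^8 J/(m^2 K).
Net heat input Q = F Δt = 55.79 × (1464 days × 86400 s/day) = 7.06×10^9 J/m².
ΔT = Q / C = 7.06×10^9 / 5.84×10^8 = 12.1 K.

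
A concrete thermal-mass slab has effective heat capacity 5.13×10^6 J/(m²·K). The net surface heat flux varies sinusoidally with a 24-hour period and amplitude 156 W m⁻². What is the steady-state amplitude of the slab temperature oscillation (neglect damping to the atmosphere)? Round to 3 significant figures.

Areal heat capacity C = 5.13×10^6 J/(m²·K) (given).
Angular frequency ω = 2π / T = 2π / 86400 s = 7.27×10^-5 s⁻¹.
Cω = 5.13×10^6 × 7.27×10^-5 = 373 W/(m²·K).
Amplitude A = F₀ / (Cω) = 156 / 373 = 0.418 K.

0.418 K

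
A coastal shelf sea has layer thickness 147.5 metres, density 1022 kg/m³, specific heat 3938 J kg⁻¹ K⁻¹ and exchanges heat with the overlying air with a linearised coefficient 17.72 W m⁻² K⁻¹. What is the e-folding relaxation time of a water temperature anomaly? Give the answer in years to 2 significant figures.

1.1 years

Areal heat capacity C = ρ c_p D = 1022 × 3938 × 147.5 = 5.94×10^8 J/(m^2 K).
Relaxation time τ = C / λ = 5.94×10^8 / 17.72 = 3.35×10^7 s.
In years: 3.35×10^7 s / (3.156×10^7 s/year) = 1.06 years.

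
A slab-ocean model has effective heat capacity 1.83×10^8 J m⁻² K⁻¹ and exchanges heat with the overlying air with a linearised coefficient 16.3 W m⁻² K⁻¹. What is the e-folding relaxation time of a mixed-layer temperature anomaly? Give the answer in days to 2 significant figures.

Areal heat capacity C = 1.83×10^8 J m⁻² K⁻¹ (given).
Relaxation time τ = C / λ = 1.83×10^8 / 16.3 = 1.12×10^7 s.
In days: 1.12×10^7 s / (86400 s/day) = 130 days.

130 days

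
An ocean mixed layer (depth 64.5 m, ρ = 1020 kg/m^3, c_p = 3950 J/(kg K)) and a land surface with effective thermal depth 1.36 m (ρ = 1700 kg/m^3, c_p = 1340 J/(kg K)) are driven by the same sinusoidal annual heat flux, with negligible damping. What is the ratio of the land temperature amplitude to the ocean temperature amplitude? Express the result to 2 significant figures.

C_ocean = 1020 × 3950 × 64.5 = 2.60×10^8 J/(m²·K).
C_land = 1700 × 1340 × 1.36 = 3.10×10^6 J/(m²·K).
Undamped amplitude ∝ 1/C, so A_land/A_ocean = C_ocean/C_land = 83.9.

84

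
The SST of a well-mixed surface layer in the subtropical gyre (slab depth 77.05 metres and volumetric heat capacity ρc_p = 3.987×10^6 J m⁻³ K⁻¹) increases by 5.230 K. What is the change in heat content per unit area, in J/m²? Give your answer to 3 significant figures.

1.61×10^9

Areal heat capacity C = ρc_p × D = 3.987×10^6 × 77.05 = 3.07×10^8 J m⁻² K⁻¹.
ΔQ = C ΔT = 3.07×10^8 × 5.230 = 1.61×10^9 J/m².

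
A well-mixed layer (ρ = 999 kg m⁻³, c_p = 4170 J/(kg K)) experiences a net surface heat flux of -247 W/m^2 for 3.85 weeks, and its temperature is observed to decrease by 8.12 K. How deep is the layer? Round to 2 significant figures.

17 m

Heat input Q = F Δt = -247 × 2.33×10^6 s = -5.75×10^8 J/m².
Required areal heat capacity C = Q / ΔT = 7.08×10^7 J/(m²·K).
Depth D = C / (ρ c_p) = 7.08×10^7 / (999 × 4170) = 17.0 m.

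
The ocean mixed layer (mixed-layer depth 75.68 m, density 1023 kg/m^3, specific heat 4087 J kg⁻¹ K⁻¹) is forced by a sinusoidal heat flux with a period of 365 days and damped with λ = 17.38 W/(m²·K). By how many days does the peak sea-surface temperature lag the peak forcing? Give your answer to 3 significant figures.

75.6 days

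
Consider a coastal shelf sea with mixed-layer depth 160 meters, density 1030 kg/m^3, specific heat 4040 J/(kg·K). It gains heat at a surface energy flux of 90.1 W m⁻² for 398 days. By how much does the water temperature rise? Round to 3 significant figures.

Areal heat capacity C = ρ c_p D = 1030 × 4040 × 160 = 6.66×10^8 J m⁻² K⁻¹.
Net heat input Q = F Δt = 90.1 × (398 days × 86400 s/day) = 3.10×10^9 J/m².
ΔT = Q / C = 3.10×10^9 / 6.66×10^8 = 4.65 K.

4.65 K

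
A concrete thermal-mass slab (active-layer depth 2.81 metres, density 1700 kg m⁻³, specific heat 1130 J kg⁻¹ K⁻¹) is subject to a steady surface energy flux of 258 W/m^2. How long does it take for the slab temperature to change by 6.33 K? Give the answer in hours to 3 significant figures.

36.8 hours

Areal heat capacity C = ρ c_p D = 1700 × 1130 × 2.81 = 5.40×10^6 J/(m^2 K).
Time required: Δt = C ΔT / F = 5.40×10^6 × 6.33 / 258 = 1.32×10^5 s.
In hours: 1.32×10^5 s / (3600 s/hour) = 36.8 hours.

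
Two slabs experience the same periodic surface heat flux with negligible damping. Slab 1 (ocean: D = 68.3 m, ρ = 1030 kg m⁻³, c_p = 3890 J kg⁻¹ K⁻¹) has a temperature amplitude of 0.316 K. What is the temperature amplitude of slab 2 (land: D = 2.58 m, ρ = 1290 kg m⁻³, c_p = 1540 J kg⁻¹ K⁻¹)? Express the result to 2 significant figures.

C_ocean = 2.74×10^8 J/(m²·K); C_land = 5.13×10^6 J/(m²·K).
A ∝ 1/C ⇒ A_land = A_ocean × C_ocean/C_land = 0.316 × 53.4 = 16.9 K.

17 K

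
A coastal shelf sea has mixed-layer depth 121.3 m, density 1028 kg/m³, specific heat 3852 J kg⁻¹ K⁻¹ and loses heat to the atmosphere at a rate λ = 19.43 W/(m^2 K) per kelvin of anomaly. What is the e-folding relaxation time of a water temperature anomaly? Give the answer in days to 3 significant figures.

Areal heat capacity C = ρ c_p D = 1028 × 3852 × 121.3 = 4.80×10^8 J/(m²·K).
Relaxation time τ = C / λ = 4.80×10^8 / 19.43 = 2.47×10^7 s.
In days: 2.47×10^7 s / (86400 s/day) = 286 days.

286 days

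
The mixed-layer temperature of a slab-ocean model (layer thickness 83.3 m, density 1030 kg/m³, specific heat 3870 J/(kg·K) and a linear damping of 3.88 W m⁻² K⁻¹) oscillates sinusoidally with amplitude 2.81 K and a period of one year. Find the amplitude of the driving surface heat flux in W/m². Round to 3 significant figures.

186

Areal heat capacity C = ρ c_p D = 1030 × 3870 × 83.3 = 3.32×10^8 J m⁻² K⁻¹.
ω = 2π / 3.15×10^7 s = 1.99×10^-7 s⁻¹.
√((Cω)² + λ²) = √((66.2)² + 3.88²) = 66.3 W/(m²·K).
F₀ = A × √((Cω)²+λ²) = 2.81 × 66.3 = 186 W/m².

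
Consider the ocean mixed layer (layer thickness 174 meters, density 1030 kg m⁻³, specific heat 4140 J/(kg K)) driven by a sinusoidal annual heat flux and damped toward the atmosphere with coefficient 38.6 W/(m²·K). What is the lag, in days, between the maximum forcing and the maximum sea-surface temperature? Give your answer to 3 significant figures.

Areal heat capacity C = ρ c_p D = 1030 × 4140 × 174 = 7.42×10^8 J/(m^2 K).
ω = 2π / 3.15×10^7 s = 1.99×10^-7 s⁻¹.
Phase lag φ = arctan(Cω/λ) = arctan(148/38.6) = 1.32 rad.
Time lag = φ / ω = 1.32 / 1.99×10^-7 = 6.60×10^6 s = 76.4 days.

76.4 days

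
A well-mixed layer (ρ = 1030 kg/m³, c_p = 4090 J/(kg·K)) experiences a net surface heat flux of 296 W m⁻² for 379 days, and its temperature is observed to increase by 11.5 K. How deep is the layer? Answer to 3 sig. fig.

Heat input Q = F Δt = 296 × 3.27×10^7 s = 9.69×10^9 J/m².
Required areal heat capacity C = Q / ΔT = 8.43×10^8 J/(m²·K).
Depth D = C / (ρ c_p) = 8.43×10^8 / (1030 × 4090) = 200 m.

200 m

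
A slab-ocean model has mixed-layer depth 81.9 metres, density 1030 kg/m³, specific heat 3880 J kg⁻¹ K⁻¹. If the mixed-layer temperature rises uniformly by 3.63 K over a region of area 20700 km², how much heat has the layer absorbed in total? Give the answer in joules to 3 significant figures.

2.46×10^19 J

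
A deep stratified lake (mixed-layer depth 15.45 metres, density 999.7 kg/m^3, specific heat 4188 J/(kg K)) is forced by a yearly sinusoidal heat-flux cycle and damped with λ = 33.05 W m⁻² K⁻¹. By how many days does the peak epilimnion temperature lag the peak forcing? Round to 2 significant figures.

Areal heat capacity C = ρ c_p D = 999.7 × 4188 × 15.45 = 6.47×10^7 J m⁻² K⁻¹.
ω = 2π / 3.15×10^7 s = 1.99×10^-7 s⁻¹.
Phase lag φ = arctan(Cω/λ) = arctan(12.9/33.05) = 0.372 rad.
Time lag = φ / ω = 0.372 / 1.99×10^-7 = 1.87×10^6 s = 21.6 days.

22 days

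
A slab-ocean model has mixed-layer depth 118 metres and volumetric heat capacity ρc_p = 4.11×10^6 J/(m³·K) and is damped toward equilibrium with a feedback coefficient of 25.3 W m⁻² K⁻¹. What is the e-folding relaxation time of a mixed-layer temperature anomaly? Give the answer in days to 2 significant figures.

220 days

Areal heat capacity C = ρc_p × D = 4.11×10^6 × 118 = 4.85×10^8 J m⁻² K⁻¹.
Relaxation time τ = C / λ = 4.85×10^8 / 25.3 = 1.92×10^7 s.
In days: 1.92×10^7 s / (86400 s/day) = 222 days.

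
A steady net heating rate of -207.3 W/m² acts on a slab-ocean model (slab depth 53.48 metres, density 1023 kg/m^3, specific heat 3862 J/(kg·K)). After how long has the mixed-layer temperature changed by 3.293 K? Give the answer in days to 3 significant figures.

Areal heat capacity C = ρ c_p D = 1023 × 3862 × 53.48 = 2.11×10^8 J m⁻² K⁻¹.
Time required: Δt = C ΔT / F = 2.11×10^8 × -3.293 / -207.3 = 3.36×10^6 s.
In days: 3.36×10^6 s / (86400 s/day) = 38.8 days.

38.8 days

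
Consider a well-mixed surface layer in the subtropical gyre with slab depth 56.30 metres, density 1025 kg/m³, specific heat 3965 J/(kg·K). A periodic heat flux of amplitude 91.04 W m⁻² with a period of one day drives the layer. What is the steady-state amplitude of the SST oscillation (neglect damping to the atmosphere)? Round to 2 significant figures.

Areal heat capacity C = ρ c_p D = 1025 × 3965 × 56.30 = 2.29×10^8 J m⁻² K⁻¹.
Angular frequency ω = 2π / T = 2π / 86400 s = 7.27×10^-5 s⁻¹.
Cω = 2.29×10^8 × 7.27×10^-5 = 16600 W/(m²·K).
Amplitude A = F₀ / (Cω) = 91.04 / 16600 = 0.00547 K.

0.0055 K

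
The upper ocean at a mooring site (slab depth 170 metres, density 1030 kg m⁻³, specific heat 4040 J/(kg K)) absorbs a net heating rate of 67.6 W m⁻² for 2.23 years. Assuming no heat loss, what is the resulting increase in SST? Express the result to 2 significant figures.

Areal heat capacity C = ρ c_p D = 1030 × 4040 × 170 = 7.07×10^8 J m⁻² K⁻¹.
Net heat input Q = F Δt = 67.6 × (2.23 years × 3.156×10^7 s/year) = 4.76×10^9 J/m².
ΔT = Q / C = 4.76×10^9 / 7.07×10^8 = 6.72 K.

6.7 K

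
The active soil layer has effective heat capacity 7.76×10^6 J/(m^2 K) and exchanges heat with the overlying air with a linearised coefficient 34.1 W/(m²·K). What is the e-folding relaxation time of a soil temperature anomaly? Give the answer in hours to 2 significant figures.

Areal heat capacity C = 7.76×10^6 J/(m^2 K) (given).
Relaxation time τ = C / λ = 7.76×10^6 / 34.1 = 2.28×10^5 s.
In hours: 2.28×10^5 s / (3600 s/hour) = 63.2 hours.

63 hours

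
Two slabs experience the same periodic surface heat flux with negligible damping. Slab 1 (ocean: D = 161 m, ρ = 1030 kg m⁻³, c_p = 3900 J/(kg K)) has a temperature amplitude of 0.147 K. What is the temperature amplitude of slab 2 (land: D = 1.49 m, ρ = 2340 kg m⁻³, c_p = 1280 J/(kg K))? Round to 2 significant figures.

C_ocean = 6.47×10^8 J/(m²·K); C_land = 4.46×10^6 J/(m²·K).
A ∝ 1/C ⇒ A_land = A_ocean × C_ocean/C_land = 0.147 × 145 = 21.3 K.

21 K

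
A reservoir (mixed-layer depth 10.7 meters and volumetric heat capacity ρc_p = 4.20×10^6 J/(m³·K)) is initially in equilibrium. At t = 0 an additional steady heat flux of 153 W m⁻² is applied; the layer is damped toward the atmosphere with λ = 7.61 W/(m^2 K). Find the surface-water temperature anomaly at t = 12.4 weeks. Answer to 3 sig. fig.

Areal heat capacity C = ρc_p × D = 4.20×10^6 × 10.7 = 4.49×10^7 J m⁻² K⁻¹.
τ = C / λ = 4.49×10^7 / 7.61 = 5.91×10^6 s.
Equilibrium anomaly ΔT_eq = F / λ = 153 / 7.61 = 20.1 K.
t = 12.4 weeks = 7.50×10^6 s, so t/τ = 1.27.
ΔT(t) = ΔT_eq (1 − e^(−t/τ)) = 20.1 × (1 − e^−1.27) = 14.5 K.

14.5 K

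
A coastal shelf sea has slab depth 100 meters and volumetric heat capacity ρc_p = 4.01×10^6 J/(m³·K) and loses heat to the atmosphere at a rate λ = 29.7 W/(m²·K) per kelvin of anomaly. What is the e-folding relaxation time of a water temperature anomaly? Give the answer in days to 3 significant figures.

156 days

Areal heat capacity C = ρc_p × D = 4.01×10^6 × 100 = 4.01×10^8 J m⁻² K⁻¹.
Relaxation time τ = C / λ = 4.01×10^8 / 29.7 = 1.35×10^7 s.
In days: 1.35×10^7 s / (86400 s/day) = 156 days.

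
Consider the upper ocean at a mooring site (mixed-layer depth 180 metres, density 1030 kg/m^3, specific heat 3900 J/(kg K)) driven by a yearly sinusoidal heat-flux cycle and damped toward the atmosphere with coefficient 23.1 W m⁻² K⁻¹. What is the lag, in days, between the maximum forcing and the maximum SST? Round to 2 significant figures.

82 days

Areal heat capacity C = ρ c_p D = 1030 × 3900 × 180 = 7.23×10^8 J/(m²·K).
ω = 2π / 3.15×10^7 s = 1.99×10^-7 s⁻¹.
Phase lag φ = arctan(Cω/λ) = arctan(144/23.1) = 1.41 rad.
Time lag = φ / ω = 1.41 / 1.99×10^-7 = 7.09×10^6 s = 82.0 days.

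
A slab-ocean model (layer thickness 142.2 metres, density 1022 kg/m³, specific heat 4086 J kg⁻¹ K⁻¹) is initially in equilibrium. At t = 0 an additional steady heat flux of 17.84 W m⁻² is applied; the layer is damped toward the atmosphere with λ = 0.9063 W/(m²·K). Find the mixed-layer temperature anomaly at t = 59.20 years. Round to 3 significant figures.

Areal heat capacity C = ρ c_p D = 1022 × 4086 × 142.2 = 5.94×10^8 J/(m^2 K).
τ = C / λ = 5.94×10^8 / 0.9063 = 6.55×10^8 s.
Equilibrium anomaly ΔT_eq = F / λ = 17.84 / 0.9063 = 19.7 K.
t = 59.20 years = 1.87×10^9 s, so t/τ = 2.85.
ΔT(t) = ΔT_eq (1 − e^(−t/τ)) = 19.7 × (1 − e^−2.85) = 18.5 K.

18.5 K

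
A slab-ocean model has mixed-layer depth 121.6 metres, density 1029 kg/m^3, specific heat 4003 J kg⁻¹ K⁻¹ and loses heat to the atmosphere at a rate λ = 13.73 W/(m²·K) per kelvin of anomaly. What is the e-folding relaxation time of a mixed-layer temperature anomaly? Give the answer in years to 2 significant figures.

1.2 years

Areal heat capacity C = ρ c_p D = 1029 × 4003 × 121.6 = 5.01×10^8 J m⁻² K⁻¹.
Relaxation time τ = C / λ = 5.01×10^8 / 13.73 = 3.65×10^7 s.
In years: 3.65×10^7 s / (3.156×10^7 s/year) = 1.16 years.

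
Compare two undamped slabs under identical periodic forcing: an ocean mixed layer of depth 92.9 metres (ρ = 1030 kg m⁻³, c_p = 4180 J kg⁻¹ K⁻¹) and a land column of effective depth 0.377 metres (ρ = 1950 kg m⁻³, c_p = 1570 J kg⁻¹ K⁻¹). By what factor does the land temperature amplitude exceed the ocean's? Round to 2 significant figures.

C_ocean = 1030 × 4180 × 92.9 = 4.00×10^8 J/(m²·K).
C_land = 1950 × 1570 × 0.377 = 1.15×10^6 J/(m²·K).
Undamped amplitude ∝ 1/C, so A_land/A_ocean = C_ocean/C_land = 347.

350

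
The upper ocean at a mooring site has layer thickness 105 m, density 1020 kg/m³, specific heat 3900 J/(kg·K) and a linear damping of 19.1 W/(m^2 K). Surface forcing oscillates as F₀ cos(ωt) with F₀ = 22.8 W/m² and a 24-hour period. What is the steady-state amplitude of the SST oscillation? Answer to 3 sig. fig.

Areal heat capacity C = ρ c_p D = 1020 × 3900 × 105 = 4.18×10^8 J/(m^2 K).
Angular frequency ω = 2π / T = 2π / 86400 s = 7.27×10^-5 s⁻¹.
√((Cω)² + λ²) = √((30400)² + 19.1²) = 30400 W/(m²·K).
Amplitude A = F₀ / √((Cω)²+λ²) = 22.8 / 30400 = 7.51×10^-4 K.

7.51×10^-4 K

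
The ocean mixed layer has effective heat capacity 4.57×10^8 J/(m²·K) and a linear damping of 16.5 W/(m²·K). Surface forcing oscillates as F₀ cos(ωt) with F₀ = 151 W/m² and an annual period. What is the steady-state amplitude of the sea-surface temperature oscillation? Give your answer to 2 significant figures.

Areal heat capacity C = 4.57×10^8 J/(m²·K) (given).
Angular frequency ω = 2π / T = 2π / 3.15×10^7 s = 1.99×10^-7 s⁻¹.
√((Cω)² + λ²) = √((91.1)² + 16.5²) = 92.5 W/(m²·K).
Amplitude A = F₀ / √((Cω)²+λ²) = 151 / 92.5 = 1.63 K.

1.6 K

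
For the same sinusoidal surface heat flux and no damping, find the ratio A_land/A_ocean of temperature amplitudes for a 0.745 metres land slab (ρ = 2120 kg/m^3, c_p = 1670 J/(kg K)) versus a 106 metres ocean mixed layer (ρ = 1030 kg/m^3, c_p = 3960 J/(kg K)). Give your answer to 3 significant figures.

C_ocean = 1030 × 3960 × 106 = 4.32×10^8 J/(m²·K).
C_land = 2120 × 1670 × 0.745 = 2.64×10^6 J/(m²·K).
Undamped amplitude ∝ 1/C, so A_land/A_ocean = C_ocean/C_land = 164.

164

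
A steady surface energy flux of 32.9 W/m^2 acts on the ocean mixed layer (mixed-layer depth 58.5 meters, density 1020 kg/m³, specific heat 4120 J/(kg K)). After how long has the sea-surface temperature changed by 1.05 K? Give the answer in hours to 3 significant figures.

2180 hours

Areal heat capacity C = ρ c_p D = 1020 × 4120 × 58.5 = 2.46×10^8 J m⁻² K⁻¹.
Time required: Δt = C ΔT / F = 2.46×10^8 × 1.05 / 32.9 = 7.85×10^6 s.
In hours: 7.85×10^6 s / (3600 s/hour) = 2180 hours.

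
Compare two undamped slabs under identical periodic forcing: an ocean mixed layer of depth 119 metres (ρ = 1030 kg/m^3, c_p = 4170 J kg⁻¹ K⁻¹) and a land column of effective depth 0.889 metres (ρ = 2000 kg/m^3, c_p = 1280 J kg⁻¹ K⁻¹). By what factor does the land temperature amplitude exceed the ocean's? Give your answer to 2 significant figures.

C_ocean = 1030 × 4170 × 119 = 5.11×10^8 J/(m²·K).
C_land = 2000 × 1280 × 0.889 = 2.28×10^6 J/(m²·K).
Undamped amplitude ∝ 1/C, so A_land/A_ocean = C_ocean/C_land = 225.

220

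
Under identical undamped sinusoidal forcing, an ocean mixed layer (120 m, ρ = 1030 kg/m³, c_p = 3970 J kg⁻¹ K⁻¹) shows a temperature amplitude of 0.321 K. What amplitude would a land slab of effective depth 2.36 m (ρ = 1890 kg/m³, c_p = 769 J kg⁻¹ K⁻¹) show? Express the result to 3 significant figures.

45.9 K

C_ocean = 4.91×10^8 J/(m²·K); C_land = 3.43×10^6 J/(m²·K).
A ∝ 1/C ⇒ A_land = A_ocean × C_ocean/C_land = 0.321 × 143 = 45.9 K.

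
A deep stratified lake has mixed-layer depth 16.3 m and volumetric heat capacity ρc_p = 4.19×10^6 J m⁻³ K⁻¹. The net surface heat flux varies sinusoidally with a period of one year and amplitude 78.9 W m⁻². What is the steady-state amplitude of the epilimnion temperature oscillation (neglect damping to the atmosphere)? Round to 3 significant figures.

5.80 K

Areal heat capacity C = ρc_p × D = 4.19×10^6 × 16.3 = 6.83×10^7 J m⁻² K⁻¹.
Angular frequency ω = 2π / T = 2π / 3.15×10^7 s = 1.99×10^-7 s⁻¹.
Cω = 6.83×10^7 × 1.99×10^-7 = 13.6 W/(m²·K).
Amplitude A = F₀ / (Cω) = 78.9 / 13.6 = 5.80 K.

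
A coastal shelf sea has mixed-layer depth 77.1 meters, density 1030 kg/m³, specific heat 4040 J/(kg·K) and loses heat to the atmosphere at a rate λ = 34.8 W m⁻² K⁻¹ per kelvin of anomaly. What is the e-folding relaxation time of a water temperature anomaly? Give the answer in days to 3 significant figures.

107 days

Areal heat capacity C = ρ c_p D = 1030 × 4040 × 77.1 = 3.21×10^8 J/(m²·K).
Relaxation time τ = C / λ = 3.21×10^8 / 34.8 = 9.22×10^6 s.
In days: 9.22×10^6 s / (86400 s/day) = 107 days.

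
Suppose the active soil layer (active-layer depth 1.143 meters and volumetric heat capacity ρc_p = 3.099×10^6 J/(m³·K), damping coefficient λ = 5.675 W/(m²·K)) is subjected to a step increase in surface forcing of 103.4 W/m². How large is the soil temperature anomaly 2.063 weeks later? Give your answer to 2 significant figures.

Areal heat capacity C = ρc_p × D = 3.099×10^6 × 1.143 = 3.54×10^6 J m⁻² K⁻¹.
τ = C / λ = 3.54×10^6 / 5.675 = 6.24×10^5 s.
Equilibrium anomaly ΔT_eq = F / λ = 103.4 / 5.675 = 18.2 K.
t = 2.063 weeks = 1.25×10^6 s, so t/τ = 2.00.
ΔT(t) = ΔT_eq (1 − e^(−t/τ)) = 18.2 × (1 − e^−2.00) = 15.8 K.

16 K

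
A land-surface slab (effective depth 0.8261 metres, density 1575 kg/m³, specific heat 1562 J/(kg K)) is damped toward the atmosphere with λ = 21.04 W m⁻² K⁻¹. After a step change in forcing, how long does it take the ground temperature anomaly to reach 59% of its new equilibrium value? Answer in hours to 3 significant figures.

Areal heat capacity C = ρ c_p D = 1575 × 1562 × 0.8261 = 2.03×10^6 J m⁻² K⁻¹.
τ = C / λ = 2.03×10^6 / 21.04 = 96600 s.
Fraction reached: 1 − e^(−t/τ) = 0.59 ⇒ t = −τ ln(1 − 0.59) = τ × 0.892.
t = 86100 s = 23.9 hours.

23.9 hours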